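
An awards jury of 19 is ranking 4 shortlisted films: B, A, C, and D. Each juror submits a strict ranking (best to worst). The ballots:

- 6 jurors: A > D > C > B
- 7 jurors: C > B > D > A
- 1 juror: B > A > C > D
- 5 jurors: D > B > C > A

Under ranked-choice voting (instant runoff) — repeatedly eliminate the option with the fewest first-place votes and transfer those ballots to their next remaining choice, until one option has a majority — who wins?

Round 1: B 1, A 6, C 7, D 5. Eliminate B.
Round 2: A 7, C 7, D 5. Eliminate D.
Round 3: A 7, C 12. C has a majority.

C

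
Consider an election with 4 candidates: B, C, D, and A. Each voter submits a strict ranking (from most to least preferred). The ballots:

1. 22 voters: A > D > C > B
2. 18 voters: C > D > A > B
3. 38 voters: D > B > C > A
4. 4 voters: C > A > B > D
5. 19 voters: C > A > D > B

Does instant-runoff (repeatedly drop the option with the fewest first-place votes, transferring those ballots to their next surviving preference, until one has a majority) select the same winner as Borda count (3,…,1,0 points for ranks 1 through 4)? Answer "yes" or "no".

yes

Instant-runoff — R1 B 0, C 41, D 38, A 22 (B out); R2 C 41, D 38, A 22 (A out); R3 C 41, D 60 (D winner). Winner: D.
Borda — scores: B 80, C 183, D 213, A 130. Winner: D.
The two methods agree.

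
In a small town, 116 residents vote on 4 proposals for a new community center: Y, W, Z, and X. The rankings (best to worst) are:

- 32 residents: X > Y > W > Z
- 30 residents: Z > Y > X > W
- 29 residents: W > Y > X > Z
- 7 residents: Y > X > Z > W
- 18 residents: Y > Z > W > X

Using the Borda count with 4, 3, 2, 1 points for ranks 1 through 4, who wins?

Y

Y: 32·3 + 30·3 + 29·3 + 7·4 + 18·4 = 373
W: 32·2 + 30·1 + 29·4 + 7·1 + 18·2 = 253
Z: 32·1 + 30·4 + 29·1 + 7·2 + 18·3 = 249
X: 32·4 + 30·2 + 29·2 + 7·3 + 18·1 = 285
Y has the highest Borda score (373).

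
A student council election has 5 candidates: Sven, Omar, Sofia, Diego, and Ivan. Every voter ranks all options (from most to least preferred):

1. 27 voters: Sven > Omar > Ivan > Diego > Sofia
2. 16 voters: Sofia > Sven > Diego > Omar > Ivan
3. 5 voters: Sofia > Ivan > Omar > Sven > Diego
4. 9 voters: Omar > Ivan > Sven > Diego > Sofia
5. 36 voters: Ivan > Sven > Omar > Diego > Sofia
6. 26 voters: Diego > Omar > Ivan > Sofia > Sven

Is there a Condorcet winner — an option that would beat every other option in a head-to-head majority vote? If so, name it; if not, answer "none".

none

Checking pairwise contests:
Ivan beats Sven 76–43.
Sven beats Omar 79–40.
Sven beats Sofia 72–47.
Sven beats Diego 93–26.
Omar beats Ivan 78–41.
Every option loses at least one head-to-head, so there is no Condorcet winner.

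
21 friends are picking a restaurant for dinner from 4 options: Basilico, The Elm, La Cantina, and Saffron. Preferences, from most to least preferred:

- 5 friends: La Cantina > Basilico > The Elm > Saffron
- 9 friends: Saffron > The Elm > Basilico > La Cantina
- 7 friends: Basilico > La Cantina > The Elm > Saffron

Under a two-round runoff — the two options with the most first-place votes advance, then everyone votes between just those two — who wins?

Basilico

Round 1 first-place votes: Basilico 7, The Elm 0, La Cantina 5, Saffron 9.
Saffron and Basilico advance.
Runoff: Saffron is preferred to Basilico by 9 voters; Basilico by 12.
Basilico wins the runoff.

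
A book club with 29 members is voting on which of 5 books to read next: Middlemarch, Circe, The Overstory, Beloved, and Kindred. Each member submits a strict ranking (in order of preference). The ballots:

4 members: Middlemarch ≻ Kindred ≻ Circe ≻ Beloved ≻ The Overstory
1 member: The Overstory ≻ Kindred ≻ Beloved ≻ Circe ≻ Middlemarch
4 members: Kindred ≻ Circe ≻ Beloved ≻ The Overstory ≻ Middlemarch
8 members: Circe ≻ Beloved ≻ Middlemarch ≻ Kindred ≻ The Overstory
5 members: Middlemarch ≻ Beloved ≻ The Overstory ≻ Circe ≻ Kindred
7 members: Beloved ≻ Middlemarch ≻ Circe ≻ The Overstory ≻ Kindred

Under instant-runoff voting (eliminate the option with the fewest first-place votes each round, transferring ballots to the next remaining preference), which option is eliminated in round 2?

Round 1: Middlemarch 9, Circe 8, The Overstory 1, Beloved 7, Kindred 4. Eliminate The Overstory.
Round 2: Middlemarch 9, Circe 8, Beloved 7, Kindred 5. Eliminate Kindred.

Kindred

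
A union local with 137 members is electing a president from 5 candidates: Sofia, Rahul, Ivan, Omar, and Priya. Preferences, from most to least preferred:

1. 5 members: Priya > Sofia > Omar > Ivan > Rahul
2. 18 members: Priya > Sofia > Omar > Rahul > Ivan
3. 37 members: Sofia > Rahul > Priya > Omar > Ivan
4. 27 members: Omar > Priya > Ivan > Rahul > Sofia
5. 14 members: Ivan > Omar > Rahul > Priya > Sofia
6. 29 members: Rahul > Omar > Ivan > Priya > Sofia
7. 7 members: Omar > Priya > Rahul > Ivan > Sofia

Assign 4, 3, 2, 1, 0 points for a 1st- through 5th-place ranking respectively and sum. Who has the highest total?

Sofia: 5·3 + 18·3 + 37·4 + 27·0 + 14·0 + 29·0 + 7·0 = 217
Rahul: 5·0 + 18·1 + 37·3 + 27·1 + 14·2 + 29·4 + 7·2 = 314
Ivan: 5·1 + 18·0 + 37·0 + 27·2 + 14·4 + 29·2 + 7·1 = 180
Omar: 5·2 + 18·2 + 37·1 + 27·4 + 14·3 + 29·3 + 7·4 = 348
Priya: 5·4 + 18·4 + 37·2 + 27·3 + 14·1 + 29·1 + 7·3 = 311
Omar has the highest Borda score (348).

Omar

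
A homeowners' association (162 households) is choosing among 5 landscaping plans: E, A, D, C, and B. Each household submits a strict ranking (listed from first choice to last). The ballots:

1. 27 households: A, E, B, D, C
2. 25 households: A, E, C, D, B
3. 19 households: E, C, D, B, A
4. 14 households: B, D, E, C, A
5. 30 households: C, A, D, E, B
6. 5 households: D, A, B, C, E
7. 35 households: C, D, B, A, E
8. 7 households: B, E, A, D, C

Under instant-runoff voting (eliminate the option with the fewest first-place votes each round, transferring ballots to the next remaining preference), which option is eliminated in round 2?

Round 1: E 19, A 52, D 5, C 65, B 21. Eliminate D.
Round 2: E 19, A 57, C 65, B 21. Eliminate E.

E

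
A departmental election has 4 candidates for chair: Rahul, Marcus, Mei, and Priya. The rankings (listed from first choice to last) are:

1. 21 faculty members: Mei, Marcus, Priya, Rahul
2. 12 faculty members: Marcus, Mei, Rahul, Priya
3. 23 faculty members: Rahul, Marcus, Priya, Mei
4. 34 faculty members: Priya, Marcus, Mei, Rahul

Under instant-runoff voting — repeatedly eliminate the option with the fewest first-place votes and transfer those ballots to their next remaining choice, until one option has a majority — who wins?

Round 1: Rahul 23, Marcus 12, Mei 21, Priya 34. Eliminate Marcus.
Round 2: Rahul 23, Mei 33, Priya 34. Eliminate Rahul.
Round 3: Mei 33, Priya 57. Priya has a majority.

Priya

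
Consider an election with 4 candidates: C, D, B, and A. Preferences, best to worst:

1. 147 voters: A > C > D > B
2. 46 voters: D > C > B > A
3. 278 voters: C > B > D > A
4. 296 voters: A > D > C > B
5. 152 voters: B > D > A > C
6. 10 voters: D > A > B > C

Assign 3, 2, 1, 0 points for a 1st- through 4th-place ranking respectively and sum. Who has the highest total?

C

C: 147·2 + 46·2 + 278·3 + 296·1 + 152·0 + 10·0 = 1516
D: 147·1 + 46·3 + 278·1 + 296·2 + 152·2 + 10·3 = 1489
B: 147·0 + 46·1 + 278·2 + 296·0 + 152·3 + 10·1 = 1068
A: 147·3 + 46·0 + 278·0 + 296·3 + 152·1 + 10·2 = 1501
C has the highest Borda score (1516).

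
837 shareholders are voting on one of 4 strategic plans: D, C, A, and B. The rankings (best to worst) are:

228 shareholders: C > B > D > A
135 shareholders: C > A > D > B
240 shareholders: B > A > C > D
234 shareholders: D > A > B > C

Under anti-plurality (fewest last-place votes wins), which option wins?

Last-place votes: D 240, C 234, A 228, B 135.
B is ranked last by the fewest voters, so B wins.

B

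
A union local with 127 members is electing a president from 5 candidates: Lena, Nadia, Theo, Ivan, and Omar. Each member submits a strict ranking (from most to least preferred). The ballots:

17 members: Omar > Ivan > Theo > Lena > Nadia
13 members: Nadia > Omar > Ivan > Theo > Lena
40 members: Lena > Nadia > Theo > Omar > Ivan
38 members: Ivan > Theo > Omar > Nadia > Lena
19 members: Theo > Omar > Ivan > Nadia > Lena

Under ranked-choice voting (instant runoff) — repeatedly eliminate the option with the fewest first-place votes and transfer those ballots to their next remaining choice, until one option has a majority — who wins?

Omar

Round 1: Lena 40, Nadia 13, Theo 19, Ivan 38, Omar 17. Eliminate Nadia.
Round 2: Lena 40, Theo 19, Ivan 38, Omar 30. Eliminate Theo.
Round 3: Lena 40, Ivan 38, Omar 49. Eliminate Ivan.
Round 4: Lena 40, Omar 87. Omar has a majority.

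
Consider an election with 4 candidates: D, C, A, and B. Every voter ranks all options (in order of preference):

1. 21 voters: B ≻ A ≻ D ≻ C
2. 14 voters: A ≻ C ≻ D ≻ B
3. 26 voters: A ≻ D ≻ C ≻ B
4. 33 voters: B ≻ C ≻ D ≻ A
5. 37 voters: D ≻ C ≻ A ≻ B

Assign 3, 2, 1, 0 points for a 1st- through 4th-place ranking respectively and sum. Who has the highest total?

D: 21·1 + 14·1 + 26·2 + 33·1 + 37·3 = 231
C: 21·0 + 14·2 + 26·1 + 33·2 + 37·2 = 194
A: 21·2 + 14·3 + 26·3 + 33·0 + 37·1 = 199
B: 21·3 + 14·0 + 26·0 + 33·3 + 37·0 = 162
D has the highest Borda score (231).

D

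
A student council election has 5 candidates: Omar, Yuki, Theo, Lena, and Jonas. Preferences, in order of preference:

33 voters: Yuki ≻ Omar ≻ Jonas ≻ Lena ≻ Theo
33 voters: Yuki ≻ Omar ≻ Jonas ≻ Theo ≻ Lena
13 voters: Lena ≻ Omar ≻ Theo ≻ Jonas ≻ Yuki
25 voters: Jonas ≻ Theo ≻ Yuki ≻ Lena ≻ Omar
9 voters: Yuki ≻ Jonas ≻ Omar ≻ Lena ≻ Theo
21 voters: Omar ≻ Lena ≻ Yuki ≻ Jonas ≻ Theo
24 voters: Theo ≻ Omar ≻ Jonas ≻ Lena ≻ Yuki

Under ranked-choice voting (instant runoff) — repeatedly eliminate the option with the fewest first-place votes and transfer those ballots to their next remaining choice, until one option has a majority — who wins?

Yuki

Round 1: Omar 21, Yuki 75, Theo 24, Lena 13, Jonas 25. Eliminate Lena.
Round 2: Omar 34, Yuki 75, Theo 24, Jonas 25. Eliminate Theo.
Round 3: Omar 58, Yuki 75, Jonas 25. Eliminate Jonas.
Round 4: Omar 58, Yuki 100. Yuki has a majority.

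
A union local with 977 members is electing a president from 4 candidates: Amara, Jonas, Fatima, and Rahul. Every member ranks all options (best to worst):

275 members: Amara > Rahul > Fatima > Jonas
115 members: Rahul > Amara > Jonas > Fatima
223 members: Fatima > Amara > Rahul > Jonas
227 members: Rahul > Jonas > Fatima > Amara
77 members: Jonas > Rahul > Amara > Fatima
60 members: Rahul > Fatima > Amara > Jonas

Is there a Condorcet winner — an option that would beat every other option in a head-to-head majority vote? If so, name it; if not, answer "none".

none

Checking pairwise contests:
Fatima beats Amara 510–467.
Amara beats Jonas 673–304.
Rahul beats Fatima 754–223.
Amara beats Rahul 498–479.
Every option loses at least one head-to-head, so there is no Condorcet winner.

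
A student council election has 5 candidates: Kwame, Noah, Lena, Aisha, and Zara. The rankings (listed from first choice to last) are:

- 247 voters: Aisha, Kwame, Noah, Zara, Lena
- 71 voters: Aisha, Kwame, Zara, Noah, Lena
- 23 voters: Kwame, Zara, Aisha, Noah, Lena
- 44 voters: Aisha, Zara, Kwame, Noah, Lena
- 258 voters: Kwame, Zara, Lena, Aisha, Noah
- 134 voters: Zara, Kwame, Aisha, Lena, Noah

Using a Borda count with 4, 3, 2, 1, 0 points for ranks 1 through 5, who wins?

Kwame

Kwame: 247·3 + 71·3 + 23·4 + 44·2 + 258·4 + 134·3 = 2568
Noah: 247·2 + 71·1 + 23·1 + 44·1 + 258·0 + 134·0 = 632
Lena: 247·0 + 71·0 + 23·0 + 44·0 + 258·2 + 134·1 = 650
Aisha: 247·4 + 71·4 + 23·2 + 44·4 + 258·1 + 134·2 = 2020
Zara: 247·1 + 71·2 + 23·3 + 44·3 + 258·3 + 134·4 = 1900
Kwame has the highest Borda score (2568).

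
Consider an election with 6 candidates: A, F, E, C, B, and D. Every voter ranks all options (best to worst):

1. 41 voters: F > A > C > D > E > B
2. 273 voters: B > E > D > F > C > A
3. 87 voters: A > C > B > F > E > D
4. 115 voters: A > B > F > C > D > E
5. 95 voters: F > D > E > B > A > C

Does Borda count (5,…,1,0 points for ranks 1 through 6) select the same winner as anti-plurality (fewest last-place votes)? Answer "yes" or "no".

Borda — scores: A 1269, F 1745, E 1505, C 974, B 2276, D 1396. Winner: B.
Anti-plurality — last-place votes: A 273, F 0, E 115, C 95, B 41, D 87. Winner: F.
The two methods disagree.

no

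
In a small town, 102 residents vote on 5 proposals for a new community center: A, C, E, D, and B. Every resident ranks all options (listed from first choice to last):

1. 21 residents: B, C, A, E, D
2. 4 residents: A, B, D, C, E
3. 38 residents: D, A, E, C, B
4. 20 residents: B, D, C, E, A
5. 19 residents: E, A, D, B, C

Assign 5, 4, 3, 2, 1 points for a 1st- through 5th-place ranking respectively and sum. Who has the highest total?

A: 21·3 + 4·5 + 38·4 + 20·1 + 19·4 = 331
C: 21·4 + 4·2 + 38·2 + 20·3 + 19·1 = 247
E: 21·2 + 4·1 + 38·3 + 20·2 + 19·5 = 295
D: 21·1 + 4·3 + 38·5 + 20·4 + 19·3 = 360
B: 21·5 + 4·4 + 38·1 + 20·5 + 19·2 = 297
D has the highest Borda score (360).

D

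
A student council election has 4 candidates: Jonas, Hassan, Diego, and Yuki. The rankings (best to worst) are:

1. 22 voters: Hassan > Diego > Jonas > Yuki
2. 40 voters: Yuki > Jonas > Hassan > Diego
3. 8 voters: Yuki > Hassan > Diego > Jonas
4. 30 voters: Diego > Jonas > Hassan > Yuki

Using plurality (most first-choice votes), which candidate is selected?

Yuki

First-place votes: Jonas 0, Hassan 22, Diego 30, Yuki 48.
Yuki has the most first-place votes.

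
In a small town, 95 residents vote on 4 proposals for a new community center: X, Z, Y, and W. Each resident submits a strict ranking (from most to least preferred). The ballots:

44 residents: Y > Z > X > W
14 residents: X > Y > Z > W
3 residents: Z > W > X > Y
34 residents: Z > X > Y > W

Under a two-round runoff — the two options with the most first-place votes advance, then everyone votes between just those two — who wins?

Round 1 first-place votes: X 14, Z 37, Y 44, W 0.
Y and Z advance.
Runoff: Y is preferred to Z by 58 voters; Z by 37.
Y wins the runoff.

Y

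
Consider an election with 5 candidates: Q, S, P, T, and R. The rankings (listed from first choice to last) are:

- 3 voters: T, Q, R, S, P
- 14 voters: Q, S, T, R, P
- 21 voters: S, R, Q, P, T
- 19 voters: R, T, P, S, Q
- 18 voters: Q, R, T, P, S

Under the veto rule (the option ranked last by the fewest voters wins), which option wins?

R

Last-place votes: Q 19, S 18, P 17, T 21, R 0.
R is ranked last by the fewest voters, so R wins.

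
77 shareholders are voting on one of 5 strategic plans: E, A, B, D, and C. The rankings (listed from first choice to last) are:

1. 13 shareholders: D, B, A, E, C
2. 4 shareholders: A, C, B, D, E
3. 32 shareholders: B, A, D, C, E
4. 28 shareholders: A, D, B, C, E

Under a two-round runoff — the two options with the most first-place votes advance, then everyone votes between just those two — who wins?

Round 1 first-place votes: E 0, A 32, B 32, D 13, C 0.
A and B advance.
Runoff: A is preferred to B by 32 voters; B by 45.
B wins the runoff.

B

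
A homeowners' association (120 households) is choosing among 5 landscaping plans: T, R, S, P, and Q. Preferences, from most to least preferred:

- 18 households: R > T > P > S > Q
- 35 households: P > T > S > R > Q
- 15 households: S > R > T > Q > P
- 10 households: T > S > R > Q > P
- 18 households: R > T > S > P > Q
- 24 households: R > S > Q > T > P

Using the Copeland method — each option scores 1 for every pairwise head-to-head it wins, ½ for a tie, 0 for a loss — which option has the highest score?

R

T: beats S, P, and Q; loses to R → score 3.
R: beats T, P, and Q; ties S → score 3.5.
S: beats P and Q; ties R; loses to T → score 2.5.
P: beats Q; loses to T, R, and S → score 1.
Q: loses to T, R, S, and P → score 0.
R has the best pairwise record.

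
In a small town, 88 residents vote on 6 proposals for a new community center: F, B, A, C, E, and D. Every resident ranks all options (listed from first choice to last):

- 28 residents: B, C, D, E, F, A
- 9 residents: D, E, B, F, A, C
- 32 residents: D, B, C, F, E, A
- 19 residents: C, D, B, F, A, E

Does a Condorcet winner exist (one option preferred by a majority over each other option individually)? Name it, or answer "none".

none

Checking pairwise contests:
B beats F 88–0.
D beats B 60–28.
F beats A 88–0.
B beats C 69–19.
F beats E 51–37.
C beats D 47–41.
Every option loses at least one head-to-head, so there is no Condorcet winner.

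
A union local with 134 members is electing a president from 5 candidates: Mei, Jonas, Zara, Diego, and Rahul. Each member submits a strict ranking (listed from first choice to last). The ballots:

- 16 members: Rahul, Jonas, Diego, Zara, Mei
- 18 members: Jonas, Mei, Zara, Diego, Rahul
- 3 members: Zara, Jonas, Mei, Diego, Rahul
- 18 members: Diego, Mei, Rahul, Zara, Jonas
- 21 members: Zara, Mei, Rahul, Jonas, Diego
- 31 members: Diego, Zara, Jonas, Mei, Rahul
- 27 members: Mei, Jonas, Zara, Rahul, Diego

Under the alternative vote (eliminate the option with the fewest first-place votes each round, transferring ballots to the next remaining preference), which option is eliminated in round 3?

Round 1: Mei 27, Jonas 18, Zara 24, Diego 49, Rahul 16. Eliminate Rahul.
Round 2: Mei 27, Jonas 34, Zara 24, Diego 49. Eliminate Zara.
Round 3: Mei 48, Jonas 37, Diego 49. Eliminate Jonas.

Jonas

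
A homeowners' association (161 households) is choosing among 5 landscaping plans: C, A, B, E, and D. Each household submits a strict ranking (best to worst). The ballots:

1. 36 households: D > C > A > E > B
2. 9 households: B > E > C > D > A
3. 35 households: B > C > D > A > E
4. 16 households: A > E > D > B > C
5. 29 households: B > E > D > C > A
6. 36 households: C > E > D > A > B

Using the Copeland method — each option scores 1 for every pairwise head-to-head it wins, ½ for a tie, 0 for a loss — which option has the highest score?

C: beats A and E; loses to B and D → score 2.
A: beats B and E; loses to C and D → score 2.
B: beats C; loses to A, E, and D → score 1.
E: beats B and D; loses to C and A → score 2.
D: beats C, A, and B; loses to E → score 3.
D has the best pairwise record.

D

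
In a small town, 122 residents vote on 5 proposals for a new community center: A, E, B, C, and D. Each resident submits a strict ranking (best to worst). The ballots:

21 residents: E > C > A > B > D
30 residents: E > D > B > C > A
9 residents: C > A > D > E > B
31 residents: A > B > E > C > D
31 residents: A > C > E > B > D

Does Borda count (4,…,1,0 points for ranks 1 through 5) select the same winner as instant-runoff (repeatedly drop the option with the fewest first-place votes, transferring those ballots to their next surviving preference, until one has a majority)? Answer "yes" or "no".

no

Borda — scores: A 317, E 337, B 205, C 253, D 108. Winner: E.
Instant-runoff — R1 A 62, E 51, B 0, C 9, D 0 (A winner). Winner: A.
The two methods disagree.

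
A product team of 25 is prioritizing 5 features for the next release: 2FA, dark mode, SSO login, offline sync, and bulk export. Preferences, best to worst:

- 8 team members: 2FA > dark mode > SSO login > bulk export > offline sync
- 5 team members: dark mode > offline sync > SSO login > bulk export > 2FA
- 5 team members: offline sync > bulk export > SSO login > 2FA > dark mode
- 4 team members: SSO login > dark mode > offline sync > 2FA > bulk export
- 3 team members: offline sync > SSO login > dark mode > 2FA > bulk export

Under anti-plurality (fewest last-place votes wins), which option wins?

SSO login

Last-place votes: 2FA 5, dark mode 5, SSO login 0, offline sync 8, bulk export 7.
SSO login is ranked last by the fewest voters, so SSO login wins.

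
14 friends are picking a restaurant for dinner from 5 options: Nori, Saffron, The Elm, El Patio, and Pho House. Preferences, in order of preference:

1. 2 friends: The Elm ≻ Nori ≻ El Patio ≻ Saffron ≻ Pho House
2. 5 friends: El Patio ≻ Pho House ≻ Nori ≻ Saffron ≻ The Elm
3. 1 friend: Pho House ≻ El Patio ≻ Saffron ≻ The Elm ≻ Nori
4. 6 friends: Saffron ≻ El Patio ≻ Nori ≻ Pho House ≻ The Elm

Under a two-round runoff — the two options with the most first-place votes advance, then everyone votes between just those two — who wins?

Round 1 first-place votes: Nori 0, Saffron 6, The Elm 2, El Patio 5, Pho House 1.
Saffron and El Patio advance.
Runoff: Saffron is preferred to El Patio by 6 voters; El Patio by 8.
El Patio wins the runoff.

El Patio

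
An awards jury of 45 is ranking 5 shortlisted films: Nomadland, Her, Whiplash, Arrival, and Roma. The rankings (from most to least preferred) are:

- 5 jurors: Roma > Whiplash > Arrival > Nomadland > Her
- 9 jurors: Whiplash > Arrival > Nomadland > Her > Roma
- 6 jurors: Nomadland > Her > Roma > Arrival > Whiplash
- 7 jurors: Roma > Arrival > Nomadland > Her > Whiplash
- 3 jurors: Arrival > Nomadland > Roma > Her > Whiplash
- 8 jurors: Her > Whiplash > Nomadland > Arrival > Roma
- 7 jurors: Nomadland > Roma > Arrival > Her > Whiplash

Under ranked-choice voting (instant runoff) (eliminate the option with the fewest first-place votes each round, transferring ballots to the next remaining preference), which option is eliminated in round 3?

Round 1: Nomadland 13, Her 8, Whiplash 9, Arrival 3, Roma 12. Eliminate Arrival.
Round 2: Nomadland 16, Her 8, Whiplash 9, Roma 12. Eliminate Her.
Round 3: Nomadland 16, Whiplash 17, Roma 12. Eliminate Roma.

Roma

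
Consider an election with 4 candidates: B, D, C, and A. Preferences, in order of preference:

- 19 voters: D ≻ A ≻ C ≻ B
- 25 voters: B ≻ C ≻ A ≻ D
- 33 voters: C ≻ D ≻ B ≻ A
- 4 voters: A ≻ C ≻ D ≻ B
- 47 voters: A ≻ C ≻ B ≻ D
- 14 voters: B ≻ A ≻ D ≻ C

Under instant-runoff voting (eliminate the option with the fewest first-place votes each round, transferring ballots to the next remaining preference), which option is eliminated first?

Round 1: B 39, D 19, C 33, A 51. Eliminate D.

D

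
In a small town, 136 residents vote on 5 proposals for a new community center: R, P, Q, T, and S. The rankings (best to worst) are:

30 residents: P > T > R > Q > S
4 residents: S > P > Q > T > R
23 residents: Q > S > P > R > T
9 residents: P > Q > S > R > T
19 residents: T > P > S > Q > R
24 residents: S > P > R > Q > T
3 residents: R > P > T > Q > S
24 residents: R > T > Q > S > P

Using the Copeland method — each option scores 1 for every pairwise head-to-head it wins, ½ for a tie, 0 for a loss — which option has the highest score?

P

R: beats Q and T; loses to P and S → score 2.
P: beats R, Q, and T; loses to S → score 3.
Q: beats S; loses to R, P, and T → score 1.
T: beats Q and S; loses to R and P → score 2.
S: beats R and P; loses to Q and T → score 2.
P has the best pairwise record.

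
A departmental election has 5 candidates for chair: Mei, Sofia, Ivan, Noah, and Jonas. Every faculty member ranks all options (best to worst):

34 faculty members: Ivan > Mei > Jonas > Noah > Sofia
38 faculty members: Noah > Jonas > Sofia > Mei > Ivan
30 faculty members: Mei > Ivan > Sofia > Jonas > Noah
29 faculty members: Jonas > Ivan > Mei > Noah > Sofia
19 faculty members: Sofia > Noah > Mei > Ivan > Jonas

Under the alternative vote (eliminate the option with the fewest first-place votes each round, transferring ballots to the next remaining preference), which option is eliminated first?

Round 1: Mei 30, Sofia 19, Ivan 34, Noah 38, Jonas 29. Eliminate Sofia.

Sofia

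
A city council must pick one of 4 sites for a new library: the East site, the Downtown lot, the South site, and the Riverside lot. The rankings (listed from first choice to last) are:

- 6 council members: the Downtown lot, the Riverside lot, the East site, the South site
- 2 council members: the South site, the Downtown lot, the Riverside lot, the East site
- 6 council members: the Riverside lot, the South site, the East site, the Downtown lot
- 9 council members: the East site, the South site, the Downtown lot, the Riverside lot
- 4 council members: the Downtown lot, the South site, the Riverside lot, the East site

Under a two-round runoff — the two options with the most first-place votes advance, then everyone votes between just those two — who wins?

Round 1 first-place votes: the East site 9, the Downtown lot 10, the South site 2, the Riverside lot 6.
the Downtown lot and the East site advance.
Runoff: the Downtown lot is preferred to the East site by 12 voters; the East site by 15.
the East site wins the runoff.

the East site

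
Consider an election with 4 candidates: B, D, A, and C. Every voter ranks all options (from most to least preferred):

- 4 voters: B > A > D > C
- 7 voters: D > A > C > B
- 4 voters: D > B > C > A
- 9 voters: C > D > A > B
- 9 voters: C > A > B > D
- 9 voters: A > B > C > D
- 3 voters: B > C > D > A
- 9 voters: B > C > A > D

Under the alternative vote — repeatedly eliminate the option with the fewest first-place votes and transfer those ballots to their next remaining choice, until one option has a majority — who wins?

Round 1: B 16, D 11, A 9, C 18. Eliminate A.
Round 2: B 25, D 11, C 18. Eliminate D.
Round 3: B 29, C 25. B has a majority.

B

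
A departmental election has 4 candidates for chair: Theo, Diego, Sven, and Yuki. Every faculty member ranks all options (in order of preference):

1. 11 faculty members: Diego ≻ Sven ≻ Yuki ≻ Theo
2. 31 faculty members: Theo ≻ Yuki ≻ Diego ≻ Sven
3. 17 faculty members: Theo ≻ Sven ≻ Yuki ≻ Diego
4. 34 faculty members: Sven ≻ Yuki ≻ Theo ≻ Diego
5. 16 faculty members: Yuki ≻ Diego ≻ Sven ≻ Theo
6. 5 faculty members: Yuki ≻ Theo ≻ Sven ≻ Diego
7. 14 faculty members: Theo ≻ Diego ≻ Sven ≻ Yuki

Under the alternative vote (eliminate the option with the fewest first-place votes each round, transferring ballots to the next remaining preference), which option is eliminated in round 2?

Round 1: Theo 62, Diego 11, Sven 34, Yuki 21. Eliminate Diego.
Round 2: Theo 62, Sven 45, Yuki 21. Eliminate Yuki.

Yuki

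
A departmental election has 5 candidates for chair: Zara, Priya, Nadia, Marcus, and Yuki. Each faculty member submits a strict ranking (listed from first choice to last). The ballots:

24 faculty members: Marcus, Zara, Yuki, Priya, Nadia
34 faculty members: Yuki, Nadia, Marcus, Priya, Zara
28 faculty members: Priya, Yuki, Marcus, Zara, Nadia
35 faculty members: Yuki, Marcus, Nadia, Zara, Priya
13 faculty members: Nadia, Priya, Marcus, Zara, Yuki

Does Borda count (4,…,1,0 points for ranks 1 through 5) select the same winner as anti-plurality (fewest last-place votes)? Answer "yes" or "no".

Borda — scores: Zara 148, Priya 209, Nadia 224, Marcus 351, Yuki 408. Winner: Yuki.
Anti-plurality — last-place votes: Zara 34, Priya 35, Nadia 52, Marcus 0, Yuki 13. Winner: Marcus.
The two methods disagree.

no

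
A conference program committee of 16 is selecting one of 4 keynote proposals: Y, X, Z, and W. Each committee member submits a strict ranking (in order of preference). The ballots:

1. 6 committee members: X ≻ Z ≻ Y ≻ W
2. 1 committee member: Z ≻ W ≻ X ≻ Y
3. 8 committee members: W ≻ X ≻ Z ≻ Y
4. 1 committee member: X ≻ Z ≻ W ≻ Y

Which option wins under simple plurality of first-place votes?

W

First-place votes: Y 0, X 7, Z 1, W 8.
W has the most first-place votes.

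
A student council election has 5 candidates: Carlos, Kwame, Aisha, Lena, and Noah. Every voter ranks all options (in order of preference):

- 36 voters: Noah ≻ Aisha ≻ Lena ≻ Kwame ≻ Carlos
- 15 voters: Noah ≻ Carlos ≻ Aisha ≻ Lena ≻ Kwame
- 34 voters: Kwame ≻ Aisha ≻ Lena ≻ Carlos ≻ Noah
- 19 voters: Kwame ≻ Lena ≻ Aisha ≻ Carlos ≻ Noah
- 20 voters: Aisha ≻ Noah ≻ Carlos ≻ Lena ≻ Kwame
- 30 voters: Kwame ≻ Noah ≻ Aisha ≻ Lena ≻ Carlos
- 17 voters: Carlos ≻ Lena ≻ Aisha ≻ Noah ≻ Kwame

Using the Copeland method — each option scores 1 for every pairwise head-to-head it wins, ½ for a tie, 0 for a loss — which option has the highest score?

Aisha

Carlos: loses to Kwame, Aisha, Lena, and Noah → score 0.
Kwame: beats Carlos; loses to Aisha, Lena, and Noah → score 1.
Aisha: beats Carlos, Kwame, Lena, and Noah → score 4.
Lena: beats Carlos and Kwame; loses to Aisha and Noah → score 2.
Noah: beats Carlos, Kwame, and Lena; loses to Aisha → score 3.
Aisha has the best pairwise record.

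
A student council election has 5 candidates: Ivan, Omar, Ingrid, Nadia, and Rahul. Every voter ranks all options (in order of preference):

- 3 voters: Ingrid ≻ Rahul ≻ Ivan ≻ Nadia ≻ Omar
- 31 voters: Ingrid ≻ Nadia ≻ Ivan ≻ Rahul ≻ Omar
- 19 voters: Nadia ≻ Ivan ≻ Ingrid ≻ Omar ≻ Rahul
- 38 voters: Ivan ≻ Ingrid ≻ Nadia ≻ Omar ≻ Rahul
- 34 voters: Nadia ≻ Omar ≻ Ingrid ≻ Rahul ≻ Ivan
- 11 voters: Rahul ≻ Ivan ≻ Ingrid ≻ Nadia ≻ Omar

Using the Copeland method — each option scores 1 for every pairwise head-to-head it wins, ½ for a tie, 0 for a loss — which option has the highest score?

Ivan: beats Omar and Rahul; ties Ingrid; loses to Nadia → score 2.5.
Omar: beats Rahul; loses to Ivan, Ingrid, and Nadia → score 1.
Ingrid: beats Omar, Nadia, and Rahul; ties Ivan → score 3.5.
Nadia: beats Ivan, Omar, and Rahul; loses to Ingrid → score 3.
Rahul: loses to Ivan, Omar, Ingrid, and Nadia → score 0.
Ingrid has the best pairwise record.

Ingrid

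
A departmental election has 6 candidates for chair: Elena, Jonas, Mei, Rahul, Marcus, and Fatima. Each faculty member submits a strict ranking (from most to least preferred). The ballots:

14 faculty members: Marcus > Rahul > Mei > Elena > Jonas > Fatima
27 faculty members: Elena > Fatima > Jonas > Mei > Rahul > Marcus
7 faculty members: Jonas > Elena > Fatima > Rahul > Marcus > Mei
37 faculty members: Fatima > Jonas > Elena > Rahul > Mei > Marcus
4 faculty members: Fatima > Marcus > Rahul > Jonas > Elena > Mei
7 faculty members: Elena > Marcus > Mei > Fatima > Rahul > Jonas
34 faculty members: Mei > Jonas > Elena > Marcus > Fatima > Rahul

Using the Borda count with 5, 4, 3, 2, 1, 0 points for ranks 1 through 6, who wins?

Elena

Elena: 14·2 + 27·5 + 7·4 + 37·3 + 4·1 + 7·5 + 34·3 = 443
Jonas: 14·1 + 27·3 + 7·5 + 37·4 + 4·2 + 7·0 + 34·4 = 422
Mei: 14·3 + 27·2 + 7·0 + 37·1 + 4·0 + 7·3 + 34·5 = 324
Rahul: 14·4 + 27·1 + 7·2 + 37·2 + 4·3 + 7·1 + 34·0 = 190
Marcus: 14·5 + 27·0 + 7·1 + 37·0 + 4·4 + 7·4 + 34·2 = 189
Fatima: 14·0 + 27·4 + 7·3 + 37·5 + 4·5 + 7·2 + 34·1 = 382
Elena has the highest Borda score (443).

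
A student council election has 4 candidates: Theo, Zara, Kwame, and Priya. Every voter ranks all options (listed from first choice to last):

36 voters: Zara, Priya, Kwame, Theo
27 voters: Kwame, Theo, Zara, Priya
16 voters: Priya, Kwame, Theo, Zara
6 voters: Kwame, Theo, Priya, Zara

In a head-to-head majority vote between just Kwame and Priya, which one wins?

Priya

Voters preferring Kwame to Priya: 33; preferring Priya to Kwame: 52.
Priya wins the head-to-head.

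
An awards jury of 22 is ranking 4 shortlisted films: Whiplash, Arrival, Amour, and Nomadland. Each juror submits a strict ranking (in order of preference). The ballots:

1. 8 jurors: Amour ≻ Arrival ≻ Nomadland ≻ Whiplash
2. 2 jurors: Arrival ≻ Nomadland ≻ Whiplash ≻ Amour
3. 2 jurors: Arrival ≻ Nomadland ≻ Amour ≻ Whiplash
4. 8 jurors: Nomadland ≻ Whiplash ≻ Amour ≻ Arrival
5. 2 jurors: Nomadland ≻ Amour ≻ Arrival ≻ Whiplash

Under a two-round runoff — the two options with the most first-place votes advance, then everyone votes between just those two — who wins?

Round 1 first-place votes: Whiplash 0, Arrival 4, Amour 8, Nomadland 10.
Nomadland and Amour advance.
Runoff: Nomadland is preferred to Amour by 14 voters; Amour by 8.
Nomadland wins the runoff.

Nomadland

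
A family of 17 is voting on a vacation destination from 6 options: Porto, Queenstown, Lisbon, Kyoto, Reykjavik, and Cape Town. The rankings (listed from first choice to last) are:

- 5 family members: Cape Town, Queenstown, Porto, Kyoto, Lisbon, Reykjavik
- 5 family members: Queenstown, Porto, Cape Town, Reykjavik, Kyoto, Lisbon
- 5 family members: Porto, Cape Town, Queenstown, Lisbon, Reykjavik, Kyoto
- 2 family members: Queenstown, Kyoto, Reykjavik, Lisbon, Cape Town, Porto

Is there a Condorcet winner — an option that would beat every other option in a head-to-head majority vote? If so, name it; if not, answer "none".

none

Checking pairwise contests:
Queenstown beats Porto 12–5.
Cape Town beats Queenstown 10–7.
Porto beats Lisbon 15–2.
Porto beats Kyoto 15–2.
Porto beats Reykjavik 15–2.
Porto beats Cape Town 10–7.
Every option loses at least one head-to-head, so there is no Condorcet winner.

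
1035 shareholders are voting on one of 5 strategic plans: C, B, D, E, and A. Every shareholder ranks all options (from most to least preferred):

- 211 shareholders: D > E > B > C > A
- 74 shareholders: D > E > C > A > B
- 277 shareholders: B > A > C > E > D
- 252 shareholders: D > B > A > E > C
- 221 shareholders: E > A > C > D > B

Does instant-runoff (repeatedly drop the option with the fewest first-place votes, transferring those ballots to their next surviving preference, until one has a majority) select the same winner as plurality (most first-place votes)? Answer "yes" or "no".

Instant-runoff — R1 C 0, B 277, D 537, E 221, A 0 (D winner). Winner: D.
Plurality — first-place votes: C 0, B 277, D 537, E 221, A 0. Winner: D.
The two methods agree.

yes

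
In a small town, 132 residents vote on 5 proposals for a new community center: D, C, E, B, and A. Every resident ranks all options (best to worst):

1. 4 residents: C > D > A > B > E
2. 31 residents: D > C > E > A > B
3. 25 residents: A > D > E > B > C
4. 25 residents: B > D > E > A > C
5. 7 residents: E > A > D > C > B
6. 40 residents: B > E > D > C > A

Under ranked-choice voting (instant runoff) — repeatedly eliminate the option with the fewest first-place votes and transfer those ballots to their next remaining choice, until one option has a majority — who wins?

Round 1: D 31, C 4, E 7, B 65, A 25. Eliminate C.
Round 2: D 35, E 7, B 65, A 25. Eliminate E.
Round 3: D 35, B 65, A 32. Eliminate A.
Round 4: D 67, B 65. D has a majority.

D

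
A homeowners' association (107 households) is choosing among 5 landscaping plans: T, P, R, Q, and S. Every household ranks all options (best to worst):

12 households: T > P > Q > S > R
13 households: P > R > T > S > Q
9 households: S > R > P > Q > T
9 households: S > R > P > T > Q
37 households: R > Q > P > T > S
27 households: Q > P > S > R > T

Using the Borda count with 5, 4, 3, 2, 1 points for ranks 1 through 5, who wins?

T: 12·5 + 13·3 + 9·1 + 9·2 + 37·2 + 27·1 = 227
P: 12·4 + 13·5 + 9·3 + 9·3 + 37·3 + 27·4 = 386
R: 12·1 + 13·4 + 9·4 + 9·4 + 37·5 + 27·2 = 375
Q: 12·3 + 13·1 + 9·2 + 9·1 + 37·4 + 27·5 = 359
S: 12·2 + 13·2 + 9·5 + 9·5 + 37·1 + 27·3 = 258
P has the highest Borda score (386).

P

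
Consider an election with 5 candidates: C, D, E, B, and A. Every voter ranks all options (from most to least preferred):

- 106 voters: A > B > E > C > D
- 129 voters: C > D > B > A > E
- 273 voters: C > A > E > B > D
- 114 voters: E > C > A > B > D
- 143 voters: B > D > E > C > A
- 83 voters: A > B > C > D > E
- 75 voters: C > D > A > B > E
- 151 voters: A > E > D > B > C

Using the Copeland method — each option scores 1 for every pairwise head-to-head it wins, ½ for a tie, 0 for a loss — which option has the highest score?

C

C: beats D, E, B, and A → score 4.
D: loses to C, E, B, and A → score 0.
E: beats D and B; loses to C and A → score 2.
B: beats D; loses to C, E, and A → score 1.
A: beats D, E, and B; loses to C → score 3.
C has the best pairwise record.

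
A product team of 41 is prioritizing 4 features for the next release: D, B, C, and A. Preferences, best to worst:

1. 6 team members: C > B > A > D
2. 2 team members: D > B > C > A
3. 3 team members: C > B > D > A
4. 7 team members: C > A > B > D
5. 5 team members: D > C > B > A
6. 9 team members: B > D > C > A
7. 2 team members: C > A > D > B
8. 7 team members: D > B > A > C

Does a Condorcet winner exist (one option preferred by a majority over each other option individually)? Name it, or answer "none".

none

Checking pairwise contests:
B beats D 25–16.
C beats B 23–18.
D beats C 23–18.
D beats A 26–15.
Every option loses at least one head-to-head, so there is no Condorcet winner.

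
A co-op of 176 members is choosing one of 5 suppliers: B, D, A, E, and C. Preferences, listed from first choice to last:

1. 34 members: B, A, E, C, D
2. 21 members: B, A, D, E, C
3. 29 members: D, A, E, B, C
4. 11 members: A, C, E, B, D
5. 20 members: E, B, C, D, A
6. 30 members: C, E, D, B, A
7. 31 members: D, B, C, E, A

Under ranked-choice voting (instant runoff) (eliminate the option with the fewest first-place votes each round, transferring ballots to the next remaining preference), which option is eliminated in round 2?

E

Round 1: B 55, D 60, A 11, E 20, C 30. Eliminate A.
Round 2: B 55, D 60, E 20, C 41. Eliminate E.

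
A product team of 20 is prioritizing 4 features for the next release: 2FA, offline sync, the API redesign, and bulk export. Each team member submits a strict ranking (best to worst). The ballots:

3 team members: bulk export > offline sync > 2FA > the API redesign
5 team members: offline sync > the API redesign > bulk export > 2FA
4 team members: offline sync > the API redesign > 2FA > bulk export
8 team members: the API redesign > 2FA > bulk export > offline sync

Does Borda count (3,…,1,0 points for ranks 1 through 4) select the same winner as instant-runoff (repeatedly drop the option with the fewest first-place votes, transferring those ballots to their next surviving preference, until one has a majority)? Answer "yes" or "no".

Borda — scores: 2FA 23, offline sync 33, the API redesign 42, bulk export 22. Winner: the API redesign.
Instant-runoff — R1 2FA 0, offline sync 9, the API redesign 8, bulk export 3 (2FA out); R2 offline sync 9, the API redesign 8, bulk export 3 (bulk export out); R3 offline sync 12, the API redesign 8 (offline sync winner). Winner: offline sync.
The two methods disagree.

no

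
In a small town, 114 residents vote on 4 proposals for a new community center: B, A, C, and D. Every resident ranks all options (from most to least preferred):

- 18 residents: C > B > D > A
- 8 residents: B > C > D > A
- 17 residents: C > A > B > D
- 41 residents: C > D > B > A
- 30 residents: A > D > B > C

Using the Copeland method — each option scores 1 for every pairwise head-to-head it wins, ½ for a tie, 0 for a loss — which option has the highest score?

B: beats A; loses to C and D → score 1.
A: loses to B, C, and D → score 0.
C: beats B, A, and D → score 3.
D: beats B and A; loses to C → score 2.
C has the best pairwise record.

C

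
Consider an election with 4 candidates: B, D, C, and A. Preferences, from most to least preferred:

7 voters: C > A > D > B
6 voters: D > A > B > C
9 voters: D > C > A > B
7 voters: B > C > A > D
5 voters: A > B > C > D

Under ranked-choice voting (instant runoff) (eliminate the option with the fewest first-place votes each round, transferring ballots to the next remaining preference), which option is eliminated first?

Round 1: B 7, D 15, C 7, A 5. Eliminate A.

A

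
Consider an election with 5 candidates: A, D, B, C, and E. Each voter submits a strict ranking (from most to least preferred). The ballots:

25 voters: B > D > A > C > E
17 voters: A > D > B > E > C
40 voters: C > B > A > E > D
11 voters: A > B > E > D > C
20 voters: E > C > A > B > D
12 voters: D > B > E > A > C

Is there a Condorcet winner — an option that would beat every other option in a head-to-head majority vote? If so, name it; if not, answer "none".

B vs A: 77–48 for B.
B vs D: 96–29 for B.
B vs C: 65–60 for B.
B vs E: 105–20 for B.
B beats every other option head-to-head.

B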